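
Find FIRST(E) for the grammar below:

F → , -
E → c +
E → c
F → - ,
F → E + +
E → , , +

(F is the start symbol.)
{ ',', 'c' }

From E → c +:
  - c is a terminal: add 'c' and stop
From E → c:
  - c is a terminal: add 'c' and stop
From E → , , +:
  - ',' is a terminal: add ',' and stop

Collecting: FIRST(E) = { ',', 'c' }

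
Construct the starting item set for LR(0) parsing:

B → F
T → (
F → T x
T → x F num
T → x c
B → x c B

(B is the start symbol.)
{ [B → . F], [B → . x c B], [B' → . B], [F → . T x], [T → . (], [T → . x F num], [T → . x c] }

First, augment the grammar with B' → B
I₀ = CLOSURE({ [B' → . B] }):
  [B' → . B] has the dot before B: add [B → . F], [B → . x c B]
  [B → . F] has the dot before F: add [F → . T x]
  [F → . T x] has the dot before T: add [T → . (], [T → . x F num], [T → . x c]
No further items can be added.

I₀ = { [B → . F], [B → . x c B], [B' → . B], [F → . T x], [T → . (], [T → . x F num], [T → . x c] }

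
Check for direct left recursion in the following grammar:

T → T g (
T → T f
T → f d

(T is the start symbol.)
T → T g (: LEFT RECURSIVE (starts with T)
T → T f: LEFT RECURSIVE (starts with T)
T → f d: starts with f

The grammar has direct left recursion on: T.

Answer: Yes, T is left-recursive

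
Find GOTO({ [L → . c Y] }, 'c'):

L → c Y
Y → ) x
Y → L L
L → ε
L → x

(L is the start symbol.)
GOTO(I, 'c') = CLOSURE({ [A → αX.β] : [A → α.Xβ] ∈ I, X = 'c' })

Items with dot before 'c', with the dot advanced:
  [L → . c Y] → [L → c . Y]
Closure of the advanced items:
  [L → c . Y] has the dot before Y: add [Y → . ) x], [Y → . L L]
  [Y → . L L] has the dot before L: add [L → . c Y], [L → .], [L → . x]

GOTO = { [L → . c Y], [L → . x], [L → .], [L → c . Y], [Y → . ) x], [Y → . L L] }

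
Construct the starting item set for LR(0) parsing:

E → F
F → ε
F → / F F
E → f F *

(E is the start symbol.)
{ [E → . F], [E → . f F *], [E' → . E], [F → . / F F], [F → .] }

First, augment the grammar with E' → E
I₀ = CLOSURE({ [E' → . E] }):
  [E' → . E] has the dot before E: add [E → . F], [E → . f F *]
  [E → . F] has the dot before F: add [F → .], [F → . / F F]
No further items can be added.

I₀ = { [E → . F], [E → . f F *], [E' → . E], [F → . / F F], [F → .] }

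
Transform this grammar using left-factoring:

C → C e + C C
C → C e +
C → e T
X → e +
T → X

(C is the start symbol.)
C → C e + C'
C' → C C
C' → ε
C → e T
X → e +
T → X

Left-factoring transforms A → αβ₁ | αβ₂ into A → αA' and A' → β₁ | β₂
(α is the longest common prefix among the alternatives). Repeat until
no nonterminal has two alternatives with a common prefix.

Round 1: C has alternatives sharing prefix 'C e +'. Introduce C': C → C e + C'
  Add: C' → C C
  Add: C' → ε

No remaining common prefixes — done.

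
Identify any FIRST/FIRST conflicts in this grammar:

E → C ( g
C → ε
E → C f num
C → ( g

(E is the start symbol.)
FIRST sets of the non-terminals at (or reachable through a nullable prefix from) the front of some alternative:
  FIRST(C) = { '(', ε }

Productions for E:
  E → C ( g: FIRST = { '(' }
  E → C f num: FIRST = { '(', 'f' }
Productions for C:
  C → ε: FIRST = { ε }
  C → ( g: FIRST = { '(' }

Conflict for E: E → C ( g and E → C f num
  Overlap: { '(' }

Answer: Yes. E → C '(' g / E → C f num on { '(' }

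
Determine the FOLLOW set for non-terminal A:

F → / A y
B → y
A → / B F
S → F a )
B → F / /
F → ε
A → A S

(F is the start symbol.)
{ '/', 'a', 'y' }

To compute FOLLOW(A), find every occurrence of A on a right-hand side N → α A β: add FIRST(β) \ {ε}, and if β is empty or nullable also add FOLLOW(N). Iterate to a fixed point.

In F → / A y: A is followed by y, add FIRST(y) \ {ε} = { 'y' }
In A → A S: A is followed by S, add FIRST(S) \ {ε} = { '/', 'a' }

Taking the union: FOLLOW(A) = { '/', 'a', 'y' }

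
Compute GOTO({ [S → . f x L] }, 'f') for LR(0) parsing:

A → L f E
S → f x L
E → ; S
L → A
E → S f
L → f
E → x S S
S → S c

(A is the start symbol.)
{ [S → f . x L] }

GOTO(I, 'f') = CLOSURE({ [A → αX.β] : [A → α.Xβ] ∈ I, X = 'f' })

Items with dot before 'f', with the dot advanced:
  [S → . f x L] → [S → f . x L]
Closure adds nothing (no advanced item has the dot before a non-terminal).

GOTO = { [S → f . x L] }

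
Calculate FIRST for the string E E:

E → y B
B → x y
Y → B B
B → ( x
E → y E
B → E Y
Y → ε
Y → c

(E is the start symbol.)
{ 'y' }

FIRST sets of the non-terminals involved (from the grammar, by fixed-point iteration):
  FIRST(E) = { 'y' }

To compute FIRST(E E), process the symbols left to right:
Symbol E is a non-terminal. Add FIRST(E) \ {ε} = { 'y' }
E is not nullable (ε ∉ FIRST(E)), so stop here.
FIRST(E E) = { 'y' }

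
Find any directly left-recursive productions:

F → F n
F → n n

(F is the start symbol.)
Yes, F is left-recursive

Direct left recursion occurs when N → N α for some non-terminal N (the right-hand side begins with the left-hand side itself).

F → F n: LEFT RECURSIVE (starts with F)
F → n n: starts with n

The grammar has direct left recursion on: F.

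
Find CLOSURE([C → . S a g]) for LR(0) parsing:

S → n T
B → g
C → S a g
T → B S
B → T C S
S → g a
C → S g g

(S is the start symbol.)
Start with: [C → . S a g]
  [C → . S a g] has the dot before S: add [S → . n T], [S → . g a]
No further items can be added.

CLOSURE = { [C → . S a g], [S → . g a], [S → . n T] }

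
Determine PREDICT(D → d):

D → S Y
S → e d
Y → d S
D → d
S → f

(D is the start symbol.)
PREDICT(D → d) = (FIRST(RHS) \ {ε}) ∪ (FOLLOW(D) if ε ∈ FIRST(RHS), i.e. RHS ⇒* ε)
FIRST(d) = { 'd' }
ε ∉ FIRST(d), so FOLLOW(D) is not added.
PREDICT(D → d) = { 'd' }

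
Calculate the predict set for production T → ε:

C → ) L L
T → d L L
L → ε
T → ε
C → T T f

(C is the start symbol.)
PREDICT(T → ε) = (FIRST(RHS) \ {ε}) ∪ (FOLLOW(T) if ε ∈ FIRST(RHS), i.e. RHS ⇒* ε)
The right-hand side is ε (FIRST(ε) = { ε }), so the predict set is FOLLOW(T) = { 'd', 'f' }
PREDICT(T → ε) = { 'd', 'f' }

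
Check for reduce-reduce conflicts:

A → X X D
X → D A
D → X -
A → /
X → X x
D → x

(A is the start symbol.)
Augment with A' → A and build the canonical LR(0) collection (I0 = CLOSURE({[A' → . A]}), then GOTO on every symbol after a dot until no new states appear). It has 13 states:
  I0: { [A → . /], [A → . X X D], [A' → . A], [D → . X -], [D → . x], [X → . D A], [X → . X x] }  — shift
  I1: { [A → / .] }  — reduce
  I2: { [A' → A .] }  — accept
  I3: { [A → . /], [A → . X X D], [D → . X -], [D → . x], [X → . D A], [X → . X x], [X → D . A] }  — shift
  I4: { [A → X . X D], [D → . X -], [D → . x], [D → X . -], [X → . D A], [X → . X x], [X → X . x] }  — shift
  I5: { [D → x .] }  — reduce
  I6: { [D → X - .] }  — reduce
  I7: { [A → X X . D], [D → . X -], [D → . x], [D → X . -], [X → . D A], [X → . X x], [X → X . x] }  — shift
  I8: { [D → x .], [X → X x .] }  — 2 reduces
  I9: { [A → . /], [A → . X X D], [A → X X D .], [D → . X -], [D → . x], [X → . D A], [X → . X x], [X → D . A] }  — shift, reduce
  I10: { [D → X . -], [X → X . x] }  — shift
  I11: { [X → X x .] }  — reduce
  I12: { [X → D A .] }  — reduce

I8 contains complete items [D → x .], [X → X x .] — reduce-reduce conflict.

Answer: Yes — I8: [D → x .] vs [X → X x .]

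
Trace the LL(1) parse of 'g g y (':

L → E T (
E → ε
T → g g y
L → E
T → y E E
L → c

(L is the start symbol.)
Stack is shown with the top on the left.

Stack      Input      Action
----------------------------
L $        g g y ( $  output L → E T (
E T ( $    g g y ( $  output E → ε
T ( $      g g y ( $  output T → g g y
g g y ( $  g g y ( $  match 'g'
g y ( $    g y ( $    match 'g'
y ( $      y ( $      match 'y'
( $        ( $        match '('
$          $          accept

The string is accepted.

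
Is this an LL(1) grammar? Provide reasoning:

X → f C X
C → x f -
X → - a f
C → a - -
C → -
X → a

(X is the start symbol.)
Yes, the grammar is LL(1).

A grammar is LL(1) if for each non-terminal N with multiple productions, the predict sets of those productions are pairwise disjoint, where PREDICT(N → α) = (FIRST(α) \ {ε}) ∪ (FOLLOW(N) if α ⇒* ε).

For X:
  PREDICT(X → f C X) = { 'f' }
  PREDICT(X → '-' a f) = { '-' }
  PREDICT(X → a) = { 'a' }
For C:
  PREDICT(C → x f '-') = { 'x' }
  PREDICT(C → a '-' '-') = { 'a' }
  PREDICT(C → '-') = { '-' }

All predict sets are disjoint. The grammar IS LL(1).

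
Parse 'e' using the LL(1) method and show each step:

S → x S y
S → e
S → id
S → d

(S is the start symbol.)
LL(1) parsing maintains a stack (initially the start symbol over $) and the input. At each step: if the stack top is a terminal, match it against the current input token; if it is a non-terminal N, replace it with the RHS of M[N, lookahead] (the unique production whose predict set contains the lookahead).

Stack is shown with the top on the left.

Stack  Input  Action
--------------------
S $    e $    output S → e
e $    e $    match 'e'
$      $      accept

The string is accepted.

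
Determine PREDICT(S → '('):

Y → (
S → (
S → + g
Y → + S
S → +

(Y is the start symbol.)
{ '(' }

PREDICT(S → '(') = (FIRST(RHS) \ {ε}) ∪ (FOLLOW(S) if ε ∈ FIRST(RHS), i.e. RHS ⇒* ε)
FIRST('(') = { '(' }
ε ∉ FIRST('('), so FOLLOW(S) is not added.
PREDICT(S → '(') = { '(' }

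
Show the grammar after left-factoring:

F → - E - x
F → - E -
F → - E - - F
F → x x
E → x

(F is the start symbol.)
F → - E - F'
F' → x
F' → ε
F' → - F
F → x x
E → x

Left-factoring transforms A → αβ₁ | αβ₂ into A → αA' and A' → β₁ | β₂
(α is the longest common prefix among the alternatives). Repeat until
no nonterminal has two alternatives with a common prefix.

Round 1: F has alternatives sharing prefix '- E -'. Introduce F': F → - E - F'
  Add: F' → x
  Add: F' → ε
  Add: F' → - F

No remaining common prefixes — done.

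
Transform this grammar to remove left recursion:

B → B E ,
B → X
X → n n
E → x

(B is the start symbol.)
B → X B'
B' → E , B'
B' → ε
X → n n
E → x

B is directly left-recursive. The standard transformation for
  A → A α₁ | ... | A α_m | β₁ | ... | β_n
is
  A  → β₁ A' | ... | β_n A'
  A' → α₁ A' | ... | α_m A' | ε

B → X becomes B → X B'
B → B E , becomes B' → E , B'
Add B' → ε

Productions for other non-terminals are unchanged:
  X → n n
  E → x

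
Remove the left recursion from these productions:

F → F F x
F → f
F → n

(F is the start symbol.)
F is directly left-recursive. The standard transformation for
  A → A α₁ | ... | A α_m | β₁ | ... | β_n
is
  A  → β₁ A' | ... | β_n A'
  A' → α₁ A' | ... | α_m A' | ε

F → f becomes F → f F'
F → n becomes F → n F'
F → F F x becomes F' → F x F'
Add F' → ε

Resulting grammar:
F → f F'
F → n F'
F' → F x F'
F' → ε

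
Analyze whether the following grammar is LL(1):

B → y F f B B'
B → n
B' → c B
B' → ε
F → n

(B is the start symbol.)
No. Predict set conflict for B': { 'c' }

Relevant sets:
  FOLLOW(B') = { $, 'c' }

For B:
  PREDICT(B → y F f B B') = { 'y' }
  PREDICT(B → n) = { 'n' }
For B':
  PREDICT(B' → c B) = { 'c' }
  PREDICT(B' → ε) = { $, 'c' }
F has a single production, so nothing to check there.

Conflict found: Predict set conflict for B': { 'c' }
The grammar is NOT LL(1).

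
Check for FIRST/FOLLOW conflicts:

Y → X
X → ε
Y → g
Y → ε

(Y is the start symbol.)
A FIRST/FOLLOW conflict occurs when a non-terminal N has a nullable alternative N → β (β ⇒* ε) and another alternative N → α with FIRST(α) ∩ FOLLOW(N) ≠ ∅: on such a lookahead the parser cannot decide between expanding α and letting N vanish via β.

Nullable non-terminals: X, Y.
FIRST sets used below: FIRST(X) = { ε }
X has a nullable alternative but only one production, so nothing to check.

Y: nullable alternative(s) Y → X, Y → ε; FOLLOW(Y) = { $ }
  Y → X: FIRST \ {ε} = { } — disjoint from FOLLOW(Y)
  Y → g: FIRST \ {ε} = { 'g' } — disjoint from FOLLOW(Y)
  Y → ε: FIRST \ {ε} = { } — disjoint from FOLLOW(Y)

No FIRST/FOLLOW conflicts found.

Answer: No FIRST/FOLLOW conflicts.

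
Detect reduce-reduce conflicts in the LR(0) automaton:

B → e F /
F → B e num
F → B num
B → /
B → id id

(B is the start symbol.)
A reduce-reduce conflict occurs when an LR(0) state has two complete items [A → α .] and [B → β .] — both call for a reduction, and with no lookahead the parser cannot choose between them.

Augment with B' → B and build the canonical LR(0) collection (I0 = CLOSURE({[B' → . B]}), then GOTO on every symbol after a dot until no new states appear). It has 12 states:
  I0: { [B → . /], [B → . e F /], [B → . id id], [B' → . B] }  — shift
  I1: { [B → / .] }  — reduce
  I2: { [B' → B .] }  — accept
  I3: { [B → . /], [B → . e F /], [B → . id id], [B → e . F /], [F → . B e num], [F → . B num] }  — shift
  I4: { [B → id . id] }  — shift
  I5: { [B → id id .] }  — reduce
  I6: { [F → B . e num], [F → B . num] }  — shift
  I7: { [B → e F . /] }  — shift
  I8: { [B → e F / .] }  — reduce
  I9: { [F → B e . num] }  — shift
  I10: { [F → B num .] }  — reduce
  I11: { [F → B e num .] }  — reduce

No state contains more than one complete item.

Answer: No reduce-reduce conflicts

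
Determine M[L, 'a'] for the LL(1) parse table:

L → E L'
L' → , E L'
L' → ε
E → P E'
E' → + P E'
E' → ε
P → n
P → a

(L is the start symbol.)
To find M[L, 'a'], we find productions for L where 'a' is in the predict set (PREDICT(N → α) = (FIRST(α) \ {ε}) ∪ (FOLLOW(N) if α ⇒* ε)).

Relevant sets:
  FIRST(E) = { 'a', 'n' }

L → E L': PREDICT = { 'a', 'n' }
  'a' is in predict set, so this production goes in M[L, 'a']

M[L, 'a'] = L → E L'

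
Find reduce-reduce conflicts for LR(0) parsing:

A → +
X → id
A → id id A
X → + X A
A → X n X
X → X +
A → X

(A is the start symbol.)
Augment with A' → A and build the canonical LR(0) collection (I0 = CLOSURE({[A' → . A]}), then GOTO on every symbol after a dot until no new states appear). It has 15 states:
  I0: { [A → . +], [A → . X n X], [A → . X], [A → . id id A], [A' → . A], [X → . + X A], [X → . X +], [X → . id] }  — shift
  I1: { [A → + .], [X → + . X A], [X → . + X A], [X → . X +], [X → . id] }  — shift, reduce
  I2: { [A' → A .] }  — accept
  I3: { [A → X . n X], [A → X .], [X → X . +] }  — shift, reduce
  I4: { [A → id . id A], [X → id .] }  — shift, reduce
  I5: { [A → . +], [A → . X n X], [A → . X], [A → . id id A], [A → id id . A], [X → . + X A], [X → . X +], [X → . id] }  — shift
  I6: { [A → id id A .] }  — reduce
  I7: { [X → X + .] }  — reduce
  I8: { [A → X n . X], [X → . + X A], [X → . X +], [X → . id] }  — shift
  I9: { [X → + . X A], [X → . + X A], [X → . X +], [X → . id] }  — shift
  I10: { [A → X n X .], [X → X . +] }  — shift, reduce
  I11: { [X → id .] }  — reduce
  I12: { [A → . +], [A → . X n X], [A → . X], [A → . id id A], [X → + X . A], [X → . + X A], [X → . X +], [X → . id], [X → X . +] }  — shift
  I13: { [A → + .], [X → + . X A], [X → . + X A], [X → . X +], [X → . id], [X → X + .] }  — shift, 2 reduces
  I14: { [X → + X A .] }  — reduce

I13 contains complete items [A → + .], [X → X + .] — reduce-reduce conflict.

Answer: Yes — I13: [A → + .] vs [X → X + .]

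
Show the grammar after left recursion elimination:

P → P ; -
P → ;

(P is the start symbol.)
P → ; P'
P' → ; - P'
P' → ε

P is directly left-recursive. The standard transformation for
  A → A α₁ | ... | A α_m | β₁ | ... | β_n
is
  A  → β₁ A' | ... | β_n A'
  A' → α₁ A' | ... | α_m A' | ε

P → ; becomes P → ; P'
P → P ; - becomes P' → ; - P'
Add P' → ε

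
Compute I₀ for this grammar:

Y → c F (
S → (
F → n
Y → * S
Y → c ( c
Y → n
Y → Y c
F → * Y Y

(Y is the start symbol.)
{ [Y → . * S], [Y → . Y c], [Y → . c ( c], [Y → . c F (], [Y → . n], [Y' → . Y] }

First, augment the grammar with Y' → Y
I₀ = CLOSURE({ [Y' → . Y] }):
  [Y' → . Y] has the dot before Y: add [Y → . c F (], [Y → . * S], [Y → . c ( c], [Y → . n], [Y → . Y c]
No further items can be added.

I₀ = { [Y → . * S], [Y → . Y c], [Y → . c ( c], [Y → . c F (], [Y → . n], [Y' → . Y] }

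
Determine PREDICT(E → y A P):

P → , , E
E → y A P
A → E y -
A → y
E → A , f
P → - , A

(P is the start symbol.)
PREDICT(E → y A P) = (FIRST(RHS) \ {ε}) ∪ (FOLLOW(E) if ε ∈ FIRST(RHS), i.e. RHS ⇒* ε)
FIRST(y A P) = { 'y' }
ε ∉ FIRST(y A P), so FOLLOW(E) is not added.
PREDICT(E → y A P) = { 'y' }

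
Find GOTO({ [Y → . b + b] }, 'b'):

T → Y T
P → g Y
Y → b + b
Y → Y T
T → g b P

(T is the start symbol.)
GOTO(I, 'b') = CLOSURE({ [A → αX.β] : [A → α.Xβ] ∈ I, X = 'b' })

Items with dot before 'b', with the dot advanced:
  [Y → . b + b] → [Y → b . + b]
Closure adds nothing (no advanced item has the dot before a non-terminal).

GOTO = { [Y → b . + b] }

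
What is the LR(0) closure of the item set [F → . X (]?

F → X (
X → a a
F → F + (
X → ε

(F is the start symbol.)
{ [F → . X (], [X → . a a], [X → .] }

To compute CLOSURE, for each item [A → α.Bβ] where B is a non-terminal, add [B → .γ] for all productions B → γ; repeat for the newly added items until nothing changes.

Start with: [F → . X (]
  [F → . X (] has the dot before X: add [X → . a a], [X → .]
No further items can be added.

CLOSURE = { [F → . X (], [X → . a a], [X → .] }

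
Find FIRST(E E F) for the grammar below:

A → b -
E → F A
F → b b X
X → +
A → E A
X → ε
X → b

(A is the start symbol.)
{ 'b' }

FIRST sets of the non-terminals involved (from the grammar, by fixed-point iteration):
  FIRST(E) = { 'b' }

To compute FIRST(E E F), process the symbols left to right:
Symbol E is a non-terminal. Add FIRST(E) \ {ε} = { 'b' }
E is not nullable (ε ∉ FIRST(E)), so stop here.
FIRST(E E F) = { 'b' }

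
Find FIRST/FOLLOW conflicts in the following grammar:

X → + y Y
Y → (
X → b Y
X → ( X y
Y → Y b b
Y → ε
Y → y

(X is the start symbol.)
Yes. Y → Y b b with FOLLOW(Y) on { 'b', 'y' }; Y → y with FOLLOW(Y) on { 'y' }

Nullable non-terminals: Y.
FIRST sets used below: FIRST(Y) = { '(', 'b', 'y', ε }

Y: nullable alternative(s) Y → ε; FOLLOW(Y) = { $, 'b', 'y' }
  Y → (: FIRST \ {ε} = { '(' } — disjoint from FOLLOW(Y)
  Y → Y b b: FIRST \ {ε} = { '(', 'b', 'y' } — overlaps FOLLOW(Y) on { 'b', 'y' }: CONFLICT
  Y → ε: FIRST \ {ε} = { } — this is the only nullable alternative, skip
  Y → y: FIRST \ {ε} = { 'y' } — overlaps FOLLOW(Y) on { 'y' }: CONFLICT

X has no nullable alternative, so no FIRST/FOLLOW check is needed there.

So the grammar has 2 FIRST/FOLLOW conflicts (marked CONFLICT above).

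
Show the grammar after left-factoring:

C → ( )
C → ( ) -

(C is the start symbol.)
Left-factoring transforms A → αβ₁ | αβ₂ into A → αA' and A' → β₁ | β₂
(α is the longest common prefix among the alternatives). Repeat until
no nonterminal has two alternatives with a common prefix.

Round 1: C has alternatives sharing prefix '( )'. Introduce C': C → ( ) C'
  Add: C' → ε
  Add: C' → -

No remaining common prefixes — done.

Resulting grammar:
C → ( ) C'
C' → ε
C' → -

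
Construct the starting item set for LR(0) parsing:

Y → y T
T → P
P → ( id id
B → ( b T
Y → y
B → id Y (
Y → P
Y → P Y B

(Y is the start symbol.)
First, augment the grammar with Y' → Y
I₀ = CLOSURE({ [Y' → . Y] }):
  [Y' → . Y] has the dot before Y: add [Y → . y T], [Y → . y], [Y → . P], [Y → . P Y B]
  [Y → . P] has the dot before P: add [P → . ( id id]
No further items can be added.

I₀ = { [P → . ( id id], [Y → . P Y B], [Y → . P], [Y → . y T], [Y → . y], [Y' → . Y] }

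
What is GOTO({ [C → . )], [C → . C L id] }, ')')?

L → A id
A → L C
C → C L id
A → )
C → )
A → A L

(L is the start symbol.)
GOTO(I, ')') = CLOSURE({ [A → αX.β] : [A → α.Xβ] ∈ I, X = ')' })

Items with dot before ')', with the dot advanced:
  [C → . )] → [C → ) .]
Closure adds nothing (no advanced item has the dot before a non-terminal).

GOTO = { [C → ) .] }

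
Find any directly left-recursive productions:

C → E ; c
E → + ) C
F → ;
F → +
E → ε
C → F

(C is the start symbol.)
Direct left recursion occurs when N → N α for some non-terminal N (the right-hand side begins with the left-hand side itself).

C → E ; c: starts with E
E → + ) C: starts with '+'
F → ;: starts with ';'
F → +: starts with '+'
E → ε: starts with ε
C → F: starts with F

No direct left recursion found.

Answer: No direct left recursion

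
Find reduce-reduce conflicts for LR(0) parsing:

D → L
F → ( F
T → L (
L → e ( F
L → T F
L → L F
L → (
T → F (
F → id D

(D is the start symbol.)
Augment with D' → D and build the canonical LR(0) collection (I0 = CLOSURE({[D' → . D]}), then GOTO on every symbol after a dot until no new states appear). It has 17 states:
  I0: { [D → . L], [D' → . D], [F → . ( F], [F → . id D], [L → . (], [L → . L F], [L → . T F], [L → . e ( F], [T → . F (], [T → . L (] }  — shift
  I1: { [F → ( . F], [F → . ( F], [F → . id D], [L → ( .] }  — shift, reduce
  I2: { [D' → D .] }  — accept
  I3: { [T → F . (] }  — shift
  I4: { [D → L .], [F → . ( F], [F → . id D], [L → L . F], [T → L . (] }  — shift, reduce
  I5: { [F → . ( F], [F → . id D], [L → T . F] }  — shift
  I6: { [L → e . ( F] }  — shift
  I7: { [D → . L], [F → . ( F], [F → . id D], [F → id . D], [L → . (], [L → . L F], [L → . T F], [L → . e ( F], [T → . F (], [T → . L (] }  — shift
  I8: { [F → id D .] }  — reduce
  I9: { [F → . ( F], [F → . id D], [L → e ( . F] }  — shift
  I10: { [F → ( . F], [F → . ( F], [F → . id D] }  — shift
  I11: { [L → e ( F .] }  — reduce
  I12: { [F → ( F .] }  — reduce
  I13: { [L → T F .] }  — reduce
  I14: { [F → ( . F], [F → . ( F], [F → . id D], [T → L ( .] }  — shift, reduce
  I15: { [L → L F .] }  — reduce
  I16: { [T → F ( .] }  — reduce

No state contains more than one complete item.

Answer: No reduce-reduce conflicts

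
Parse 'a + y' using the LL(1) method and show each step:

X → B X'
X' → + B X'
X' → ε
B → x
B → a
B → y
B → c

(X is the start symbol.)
Stack is shown with the top on the left.

Stack     Input    Action
-------------------------
X $       a + y $  output X → B X'
B X' $    a + y $  output B → a
a X' $    a + y $  match 'a'
X' $      + y $    output X' → + B X'
+ B X' $  + y $    match '+'
B X' $    y $      output B → y
y X' $    y $      match 'y'
X' $      $        output X' → ε
$         $        accept

The string is accepted.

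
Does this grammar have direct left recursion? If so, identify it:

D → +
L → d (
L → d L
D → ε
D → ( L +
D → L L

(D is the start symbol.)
No direct left recursion

Direct left recursion occurs when N → N α for some non-terminal N (the right-hand side begins with the left-hand side itself).

D → +: starts with '+'
L → d (: starts with d
L → d L: starts with d
D → ε: starts with ε
D → ( L +: starts with '('
D → L L: starts with L

No direct left recursion found.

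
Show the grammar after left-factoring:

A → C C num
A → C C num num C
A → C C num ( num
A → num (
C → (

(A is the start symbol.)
Left-factoring transforms A → αβ₁ | αβ₂ into A → αA' and A' → β₁ | β₂
(α is the longest common prefix among the alternatives). Repeat until
no nonterminal has two alternatives with a common prefix.

Round 1: A has alternatives sharing prefix 'C C num'. Introduce A': A → C C num A'
  Add: A' → ε
  Add: A' → num C
  Add: A' → ( num

No remaining common prefixes — done.

Resulting grammar:
A → C C num A'
A' → ε
A' → num C
A' → ( num
A → num (
C → (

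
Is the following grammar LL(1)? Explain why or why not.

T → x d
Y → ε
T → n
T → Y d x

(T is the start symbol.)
Yes, the grammar is LL(1).

Relevant sets:
  FIRST(Y) = { ε }

For T:
  PREDICT(T → x d) = { 'x' }
  PREDICT(T → n) = { 'n' }
  PREDICT(T → Y d x) = { 'd' }
Y has a single production, so nothing to check there.

All predict sets are disjoint. The grammar IS LL(1).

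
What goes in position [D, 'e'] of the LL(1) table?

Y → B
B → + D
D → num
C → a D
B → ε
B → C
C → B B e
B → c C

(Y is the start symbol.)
Empty (error entry)

To find M[D, 'e'], we find productions for D where 'e' is in the predict set (PREDICT(N → α) = (FIRST(α) \ {ε}) ∪ (FOLLOW(N) if α ⇒* ε)).

D → num: PREDICT = { 'num' }

M[D, 'e'] is empty (no production applies)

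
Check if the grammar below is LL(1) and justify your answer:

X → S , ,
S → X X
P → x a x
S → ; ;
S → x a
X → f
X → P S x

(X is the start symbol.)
A grammar is LL(1) if for each non-terminal N with multiple productions, the predict sets of those productions are pairwise disjoint, where PREDICT(N → α) = (FIRST(α) \ {ε}) ∪ (FOLLOW(N) if α ⇒* ε).

Relevant sets:
  FIRST(S) = { ';', 'f', 'x' }
  FIRST(P) = { 'x' }
  FIRST(X) = { ';', 'f', 'x' }

For X:
  PREDICT(X → S ',' ',') = { ';', 'f', 'x' }
  PREDICT(X → f) = { 'f' }
  PREDICT(X → P S x) = { 'x' }
For S:
  PREDICT(S → X X) = { ';', 'f', 'x' }
  PREDICT(S → ';' ';') = { ';' }
  PREDICT(S → x a) = { 'x' }
P has a single production, so nothing to check there.

Conflict found: Predict set conflict for X: { 'f' }
The grammar is NOT LL(1).

Answer: No. Predict set conflict for X: { 'f' }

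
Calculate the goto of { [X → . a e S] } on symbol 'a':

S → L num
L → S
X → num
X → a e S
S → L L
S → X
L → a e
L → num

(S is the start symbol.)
GOTO(I, 'a') = CLOSURE({ [A → αX.β] : [A → α.Xβ] ∈ I, X = 'a' })

Items with dot before 'a', with the dot advanced:
  [X → . a e S] → [X → a . e S]
Closure adds nothing (no advanced item has the dot before a non-terminal).

GOTO = { [X → a . e S] }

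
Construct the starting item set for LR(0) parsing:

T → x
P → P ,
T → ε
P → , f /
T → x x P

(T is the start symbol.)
First, augment the grammar with T' → T
I₀ = CLOSURE({ [T' → . T] }):
  [T' → . T] has the dot before T: add [T → . x], [T → .], [T → . x x P]
No further items can be added.

I₀ = { [T → . x x P], [T → . x], [T → .], [T' → . T] }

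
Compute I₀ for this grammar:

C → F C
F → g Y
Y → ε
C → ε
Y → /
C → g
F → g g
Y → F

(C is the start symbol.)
{ [C → . F C], [C → . g], [C → .], [C' → . C], [F → . g Y], [F → . g g] }

First, augment the grammar with C' → C
I₀ = CLOSURE({ [C' → . C] }):
  [C' → . C] has the dot before C: add [C → . F C], [C → .], [C → . g]
  [C → . F C] has the dot before F: add [F → . g Y], [F → . g g]
No further items can be added.

I₀ = { [C → . F C], [C → . g], [C → .], [C' → . C], [F → . g Y], [F → . g g] }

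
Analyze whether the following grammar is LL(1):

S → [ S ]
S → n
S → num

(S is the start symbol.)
Yes, the grammar is LL(1).

A grammar is LL(1) if for each non-terminal N with multiple productions, the predict sets of those productions are pairwise disjoint, where PREDICT(N → α) = (FIRST(α) \ {ε}) ∪ (FOLLOW(N) if α ⇒* ε).

For S:
  PREDICT(S → '[' S ']') = { '[' }
  PREDICT(S → n) = { 'n' }
  PREDICT(S → num) = { 'num' }

All predict sets are disjoint. The grammar IS LL(1).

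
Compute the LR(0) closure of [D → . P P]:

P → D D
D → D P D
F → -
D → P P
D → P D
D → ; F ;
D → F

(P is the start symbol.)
{ [D → . ; F ;], [D → . D P D], [D → . F], [D → . P D], [D → . P P], [F → . -], [P → . D D] }

To compute CLOSURE, for each item [A → α.Bβ] where B is a non-terminal, add [B → .γ] for all productions B → γ; repeat for the newly added items until nothing changes.

Start with: [D → . P P]
  [D → . P P] has the dot before P: add [P → . D D]
  [P → . D D] has the dot before D: add [D → . D P D], [D → . P D], [D → . ; F ;], [D → . F]
  [D → . F] has the dot before F: add [F → . -]
No further items can be added.

CLOSURE = { [D → . ; F ;], [D → . D P D], [D → . F], [D → . P D], [D → . P P], [F → . -], [P → . D D] }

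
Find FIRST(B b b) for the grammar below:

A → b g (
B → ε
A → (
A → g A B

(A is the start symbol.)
FIRST sets of the non-terminals involved (from the grammar, by fixed-point iteration):
  FIRST(B) = { ε }

To compute FIRST(B b b), process the symbols left to right:
Symbol B is a non-terminal. Add FIRST(B) \ {ε} = { }
B is nullable (ε ∈ FIRST(B)), continue to the next symbol.
Symbol b is a terminal. Add 'b' and stop.
FIRST(B b b) = { 'b' }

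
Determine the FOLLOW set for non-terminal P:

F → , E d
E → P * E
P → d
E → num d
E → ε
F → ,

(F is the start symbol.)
{ '*' }

To compute FOLLOW(P), find every occurrence of P on a right-hand side N → α P β: add FIRST(β) \ {ε}, and if β is empty or nullable also add FOLLOW(N). Iterate to a fixed point.

In E → P * E: P is followed by '*' E, add FIRST('*' E) \ {ε} = { '*' }

Taking the union: FOLLOW(P) = { '*' }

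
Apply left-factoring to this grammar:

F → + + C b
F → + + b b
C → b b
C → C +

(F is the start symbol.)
F → + + F'
F' → C b
F' → b b
C → b b
C → C +

Left-factoring transforms A → αβ₁ | αβ₂ into A → αA' and A' → β₁ | β₂
(α is the longest common prefix among the alternatives). Repeat until
no nonterminal has two alternatives with a common prefix.

Round 1: F has alternatives sharing prefix '+ +'. Introduce F': F → + + F'
  Add: F' → C b
  Add: F' → b b

No remaining common prefixes — done.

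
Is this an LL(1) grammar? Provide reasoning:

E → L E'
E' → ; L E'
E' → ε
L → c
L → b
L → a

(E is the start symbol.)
Yes, the grammar is LL(1).

Relevant sets:
  FOLLOW(E') = { $ }

For E':
  PREDICT(E' → ';' L E') = { ';' }
  PREDICT(E' → ε) = { $ }
For L:
  PREDICT(L → c) = { 'c' }
  PREDICT(L → b) = { 'b' }
  PREDICT(L → a) = { 'a' }
E has a single production, so nothing to check there.

All predict sets are disjoint. The grammar IS LL(1).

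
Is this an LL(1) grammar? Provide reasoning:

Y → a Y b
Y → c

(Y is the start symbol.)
Yes, the grammar is LL(1).

A grammar is LL(1) if for each non-terminal N with multiple productions, the predict sets of those productions are pairwise disjoint, where PREDICT(N → α) = (FIRST(α) \ {ε}) ∪ (FOLLOW(N) if α ⇒* ε).

For Y:
  PREDICT(Y → a Y b) = { 'a' }
  PREDICT(Y → c) = { 'c' }

All predict sets are disjoint. The grammar IS LL(1).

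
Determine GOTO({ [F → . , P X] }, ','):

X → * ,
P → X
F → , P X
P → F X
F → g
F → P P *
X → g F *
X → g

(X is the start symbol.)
{ [F → , . P X], [F → . , P X], [F → . P P *], [F → . g], [P → . F X], [P → . X], [X → . * ,], [X → . g F *], [X → . g] }

GOTO(I, ',') = CLOSURE({ [A → αX.β] : [A → α.Xβ] ∈ I, X = ',' })

Items with dot before ',', with the dot advanced:
  [F → . , P X] → [F → , . P X]
Closure of the advanced items:
  [F → , . P X] has the dot before P: add [P → . X], [P → . F X]
  [P → . X] has the dot before X: add [X → . * ,], [X → . g F *], [X → . g]
  [P → . F X] has the dot before F: add [F → . , P X], [F → . g], [F → . P P *]

GOTO = { [F → , . P X], [F → . , P X], [F → . P P *], [F → . g], [P → . F X], [P → . X], [X → . * ,], [X → . g F *], [X → . g] }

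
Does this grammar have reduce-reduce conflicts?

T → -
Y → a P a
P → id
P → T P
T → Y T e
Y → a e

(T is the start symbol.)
No reduce-reduce conflicts

A reduce-reduce conflict occurs when an LR(0) state has two complete items [A → α .] and [B → β .] — both call for a reduction, and with no lookahead the parser cannot choose between them.

Augment with T' → T and build the canonical LR(0) collection (I0 = CLOSURE({[T' → . T]}), then GOTO on every symbol after a dot until no new states appear). It has 13 states:
  I0: { [T → . -], [T → . Y T e], [T' → . T], [Y → . a P a], [Y → . a e] }  — shift
  I1: { [T → - .] }  — reduce
  I2: { [T' → T .] }  — accept
  I3: { [T → . -], [T → . Y T e], [T → Y . T e], [Y → . a P a], [Y → . a e] }  — shift
  I4: { [P → . T P], [P → . id], [T → . -], [T → . Y T e], [Y → . a P a], [Y → . a e], [Y → a . P a], [Y → a . e] }  — shift
  I5: { [Y → a P . a] }  — shift
  I6: { [P → . T P], [P → . id], [P → T . P], [T → . -], [T → . Y T e], [Y → . a P a], [Y → . a e] }  — shift
  I7: { [Y → a e .] }  — reduce
  I8: { [P → id .] }  — reduce
  I9: { [P → T P .] }  — reduce
  I10: { [Y → a P a .] }  — reduce
  I11: { [T → Y T . e] }  — shift
  I12: { [T → Y T e .] }  — reduce

No state contains more than one complete item.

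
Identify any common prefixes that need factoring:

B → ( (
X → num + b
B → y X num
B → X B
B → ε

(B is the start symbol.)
Left-factoring is needed when two productions for the same non-terminal
share a common prefix on the right-hand side.

Productions for B:
  B → ( (
  B → y X num
  B → X B
  B → ε

No common prefixes found.

Answer: No, left-factoring is not needed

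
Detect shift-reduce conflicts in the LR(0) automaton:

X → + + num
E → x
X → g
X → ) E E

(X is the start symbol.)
A shift-reduce conflict occurs when an LR(0) state has both:
  - a complete (reduce) item [A → α .] (dot at the end), and
  - a shift item [B → β . c γ] (dot before a terminal).

Augment with X' → X and build the canonical LR(0) collection (I0 = CLOSURE({[X' → . X]}), then GOTO on every symbol after a dot until no new states appear). It has 10 states:
  I0: { [X → . ) E E], [X → . + + num], [X → . g], [X' → . X] }  — shift
  I1: { [E → . x], [X → ) . E E] }  — shift
  I2: { [X → + . + num] }  — shift
  I3: { [X' → X .] }  — accept
  I4: { [X → g .] }  — reduce
  I5: { [X → + + . num] }  — shift
  I6: { [X → + + num .] }  — reduce
  I7: { [E → . x], [X → ) E . E] }  — shift
  I8: { [E → x .] }  — reduce
  I9: { [X → ) E E .] }  — reduce

No state contains both a complete item and a shift item.

Answer: No shift-reduce conflicts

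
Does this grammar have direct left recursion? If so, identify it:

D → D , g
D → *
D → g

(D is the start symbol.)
D → D , g: LEFT RECURSIVE (starts with D)
D → *: starts with '*'
D → g: starts with g

The grammar has direct left recursion on: D.

Answer: Yes, D is left-recursive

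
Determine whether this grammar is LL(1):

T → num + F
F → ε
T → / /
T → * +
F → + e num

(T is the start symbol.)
Yes, the grammar is LL(1).

A grammar is LL(1) if for each non-terminal N with multiple productions, the predict sets of those productions are pairwise disjoint, where PREDICT(N → α) = (FIRST(α) \ {ε}) ∪ (FOLLOW(N) if α ⇒* ε).

Relevant sets:
  FOLLOW(F) = { $ }

For T:
  PREDICT(T → num '+' F) = { 'num' }
  PREDICT(T → '/' '/') = { '/' }
  PREDICT(T → '*' '+') = { '*' }
For F:
  PREDICT(F → ε) = { $ }
  PREDICT(F → '+' e num) = { '+' }

All predict sets are disjoint. The grammar IS LL(1).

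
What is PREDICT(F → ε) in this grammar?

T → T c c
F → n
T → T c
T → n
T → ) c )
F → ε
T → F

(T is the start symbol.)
PREDICT(F → ε) = (FIRST(RHS) \ {ε}) ∪ (FOLLOW(F) if ε ∈ FIRST(RHS), i.e. RHS ⇒* ε)
The right-hand side is ε (FIRST(ε) = { ε }), so the predict set is FOLLOW(F) = { $, 'c' }
PREDICT(F → ε) = { $, 'c' }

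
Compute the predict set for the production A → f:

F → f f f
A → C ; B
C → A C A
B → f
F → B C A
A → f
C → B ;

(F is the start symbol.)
{ 'f' }

PREDICT(A → f) = (FIRST(RHS) \ {ε}) ∪ (FOLLOW(A) if ε ∈ FIRST(RHS), i.e. RHS ⇒* ε)
FIRST(f) = { 'f' }
ε ∉ FIRST(f), so FOLLOW(A) is not added.
PREDICT(A → f) = { 'f' }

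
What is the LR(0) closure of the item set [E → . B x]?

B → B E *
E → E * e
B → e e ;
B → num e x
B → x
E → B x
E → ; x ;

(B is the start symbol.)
To compute CLOSURE, for each item [A → α.Bβ] where B is a non-terminal, add [B → .γ] for all productions B → γ; repeat for the newly added items until nothing changes.

Start with: [E → . B x]
  [E → . B x] has the dot before B: add [B → . B E *], [B → . e e ;], [B → . num e x], [B → . x]
No further items can be added.

CLOSURE = { [B → . B E *], [B → . e e ;], [B → . num e x], [B → . x], [E → . B x] }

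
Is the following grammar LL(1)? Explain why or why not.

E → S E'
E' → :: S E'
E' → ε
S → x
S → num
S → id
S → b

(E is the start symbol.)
Yes, the grammar is LL(1).

A grammar is LL(1) if for each non-terminal N with multiple productions, the predict sets of those productions are pairwise disjoint, where PREDICT(N → α) = (FIRST(α) \ {ε}) ∪ (FOLLOW(N) if α ⇒* ε).

Relevant sets:
  FOLLOW(E') = { $ }

For E':
  PREDICT(E' → :: S E') = { '::' }
  PREDICT(E' → ε) = { $ }
For S:
  PREDICT(S → x) = { 'x' }
  PREDICT(S → num) = { 'num' }
  PREDICT(S → id) = { 'id' }
  PREDICT(S → b) = { 'b' }
E has a single production, so nothing to check there.

All predict sets are disjoint. The grammar IS LL(1).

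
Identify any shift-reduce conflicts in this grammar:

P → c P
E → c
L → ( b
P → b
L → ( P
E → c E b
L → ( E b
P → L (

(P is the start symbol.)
Yes — I11: [E → c .] vs [E → . c]

A shift-reduce conflict occurs when an LR(0) state has both:
  - a complete (reduce) item [A → α .] (dot at the end), and
  - a shift item [B → β . c γ] (dot before a terminal).

Augment with P' → P and build the canonical LR(0) collection (I0 = CLOSURE({[P' → . P]}), then GOTO on every symbol after a dot until no new states appear). It has 15 states:
  I0: { [L → . ( E b], [L → . ( P], [L → . ( b], [P → . L (], [P → . b], [P → . c P], [P' → . P] }  — shift
  I1: { [E → . c E b], [E → . c], [L → ( . E b], [L → ( . P], [L → ( . b], [L → . ( E b], [L → . ( P], [L → . ( b], [P → . L (], [P → . b], [P → . c P] }  — shift
  I2: { [P → L . (] }  — shift
  I3: { [P' → P .] }  — accept
  I4: { [P → b .] }  — reduce
  I5: { [L → . ( E b], [L → . ( P], [L → . ( b], [P → . L (], [P → . b], [P → . c P], [P → c . P] }  — shift
  I6: { [P → c P .] }  — reduce
  I7: { [P → L ( .] }  — reduce
  I8: { [L → ( E . b] }  — shift
  I9: { [L → ( P .] }  — reduce
  I10: { [L → ( b .], [P → b .] }  — 2 reduces
  I11: { [E → . c E b], [E → . c], [E → c . E b], [E → c .], [L → . ( E b], [L → . ( P], [L → . ( b], [P → . L (], [P → . b], [P → . c P], [P → c . P] }  — shift, reduce
  I12: { [E → c E . b] }  — shift
  I13: { [E → c E b .] }  — reduce
  I14: { [L → ( E b .] }  — reduce

I11 contains reduce item [E → c .] and shift items [E → . c], [E → . c E b], [L → . ( E b], [L → . ( P], [L → . ( b], [P → . b], [P → . c P] — shift-reduce conflict.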